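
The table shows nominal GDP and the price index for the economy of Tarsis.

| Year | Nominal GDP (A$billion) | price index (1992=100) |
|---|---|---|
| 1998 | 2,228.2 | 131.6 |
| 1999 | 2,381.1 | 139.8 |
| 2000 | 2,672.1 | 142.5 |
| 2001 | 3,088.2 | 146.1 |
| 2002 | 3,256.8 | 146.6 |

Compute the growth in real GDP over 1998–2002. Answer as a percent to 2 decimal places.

Real GDP 1998 = 2228.2/1.316 = 1693.16.
Real GDP 2002 = 3256.8/1.466 = 2221.56.
Change = 2221.56/1693.16 − 1 = 0.3121.

31.21%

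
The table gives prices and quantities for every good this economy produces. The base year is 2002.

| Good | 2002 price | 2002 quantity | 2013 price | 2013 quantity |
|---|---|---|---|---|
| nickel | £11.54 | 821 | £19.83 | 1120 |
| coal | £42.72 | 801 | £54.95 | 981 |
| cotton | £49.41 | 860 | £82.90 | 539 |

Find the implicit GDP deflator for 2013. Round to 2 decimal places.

Nominal GDP 2013 = 19.83·1120 + 54.95·981 + 82.90·539 = 120798.65.
Real GDP 2013 (at 2002 prices) = 11.54·1120 + 42.72·981 + 49.41·539 = 81465.11.
Deflator = Nominal/Real × 100 = 120798.65/81465.11 × 100 = 148.283.

148.28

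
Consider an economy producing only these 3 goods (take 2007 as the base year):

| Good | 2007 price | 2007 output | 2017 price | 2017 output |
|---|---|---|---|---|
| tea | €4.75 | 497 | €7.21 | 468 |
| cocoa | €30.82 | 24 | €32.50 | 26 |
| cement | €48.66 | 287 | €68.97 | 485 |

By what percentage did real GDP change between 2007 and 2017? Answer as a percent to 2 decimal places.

Real GDP 2007 = Nominal GDP 2007 = 4.75·497 + 30.82·24 + 48.66·287 = 17065.85.
Real GDP 2017 (at 2007 prices) = 4.75·468 + 30.82·26 + 48.66·485 = 26624.42.
Real growth = 26624.42/17065.85 − 1 = 0.5601.

56.01%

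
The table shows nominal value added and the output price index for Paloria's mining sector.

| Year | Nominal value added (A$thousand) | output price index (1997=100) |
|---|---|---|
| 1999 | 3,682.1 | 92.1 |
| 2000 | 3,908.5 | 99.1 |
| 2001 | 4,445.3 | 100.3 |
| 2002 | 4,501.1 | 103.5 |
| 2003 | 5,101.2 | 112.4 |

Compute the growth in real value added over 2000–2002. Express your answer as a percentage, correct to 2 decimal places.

10.27%

Real value added 2000 = 3908.5/0.991 = 3944.00.
Real value added 2002 = 4501.1/1.035 = 4348.89.
Change = 4348.89/3944.00 − 1 = 0.1027.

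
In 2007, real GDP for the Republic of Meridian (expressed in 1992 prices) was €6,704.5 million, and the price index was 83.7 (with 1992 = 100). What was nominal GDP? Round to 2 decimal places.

Nominal GDP = Real × (price index/100) = 6704.5 × 0.837 = 5611.67.

€5,611.67 million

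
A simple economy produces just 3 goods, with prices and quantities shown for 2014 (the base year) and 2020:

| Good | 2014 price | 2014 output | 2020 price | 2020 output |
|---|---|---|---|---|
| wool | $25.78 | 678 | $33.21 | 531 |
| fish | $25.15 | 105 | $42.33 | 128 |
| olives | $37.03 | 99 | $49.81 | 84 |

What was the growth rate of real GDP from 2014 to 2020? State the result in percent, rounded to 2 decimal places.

-15.84%

Real GDP 2014 = Nominal GDP 2014 = 25.78·678 + 25.15·105 + 37.03·99 = 23785.56.
Real GDP 2020 (at 2014 prices) = 25.78·531 + 25.15·128 + 37.03·84 = 20018.90.
Real growth = 20018.90/23785.56 − 1 = -0.1584.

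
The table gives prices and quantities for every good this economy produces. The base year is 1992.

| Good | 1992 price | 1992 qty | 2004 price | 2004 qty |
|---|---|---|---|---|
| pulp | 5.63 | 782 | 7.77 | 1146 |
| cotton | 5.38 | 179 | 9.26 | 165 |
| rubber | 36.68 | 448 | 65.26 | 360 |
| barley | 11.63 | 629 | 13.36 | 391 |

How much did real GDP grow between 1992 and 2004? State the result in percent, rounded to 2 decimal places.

-13.81%

Real GDP 1992 = Nominal GDP 1992 = 5.63·782 + 5.38·179 + 36.68·448 + 11.63·629 = 29113.59.
Real GDP 2004 (at 1992 prices) = 5.63·1146 + 5.38·165 + 36.68·360 + 11.63·391 = 25091.81.
Real growth = 25091.81/29113.59 − 1 = -0.1381.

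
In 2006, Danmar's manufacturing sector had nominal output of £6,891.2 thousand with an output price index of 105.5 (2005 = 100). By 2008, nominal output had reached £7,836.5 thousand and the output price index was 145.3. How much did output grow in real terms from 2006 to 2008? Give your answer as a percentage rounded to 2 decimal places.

Deflate each year: 2006 → 6891.2/1.055 = 6531.94; 2008 → 7836.5/1.453 = 5393.32.
So real output changed by 5393.32/6531.94 − 1 = -0.1743, i.e. -17.43%.

-17.43%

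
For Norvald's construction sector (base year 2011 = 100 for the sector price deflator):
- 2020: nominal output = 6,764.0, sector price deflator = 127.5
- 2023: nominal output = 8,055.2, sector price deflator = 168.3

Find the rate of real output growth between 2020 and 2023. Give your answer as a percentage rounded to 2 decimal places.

Real output 2020 = 6764.0 / 1.275 = 5305.10.
Real output 2023 = 8055.2 / 1.683 = 4786.22.
Real growth = 4786.22 / 5305.10 − 1 = -0.0978.

-9.78%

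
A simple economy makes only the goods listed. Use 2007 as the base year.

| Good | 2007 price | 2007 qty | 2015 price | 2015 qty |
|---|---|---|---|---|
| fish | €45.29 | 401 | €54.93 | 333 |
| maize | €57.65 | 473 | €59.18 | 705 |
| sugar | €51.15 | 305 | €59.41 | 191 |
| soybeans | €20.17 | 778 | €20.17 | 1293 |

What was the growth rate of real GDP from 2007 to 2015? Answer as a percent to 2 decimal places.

Real GDP 2007 = Nominal GDP 2007 = 45.29·401 + 57.65·473 + 51.15·305 + 20.17·778 = 76722.75.
Real GDP 2015 (at 2007 prices) = 45.29·333 + 57.65·705 + 51.15·191 + 20.17·1293 = 91574.28.
Real growth = 91574.28/76722.75 − 1 = 0.1936.

19.36%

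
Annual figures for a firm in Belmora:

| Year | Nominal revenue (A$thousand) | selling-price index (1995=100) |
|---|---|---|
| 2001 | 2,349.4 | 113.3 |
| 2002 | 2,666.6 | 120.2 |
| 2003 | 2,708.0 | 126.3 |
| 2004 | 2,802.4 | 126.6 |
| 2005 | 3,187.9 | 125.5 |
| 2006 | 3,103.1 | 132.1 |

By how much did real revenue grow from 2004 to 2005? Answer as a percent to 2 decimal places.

Real revenue 2004 = 2802.4/1.266 = 2213.59.
Real revenue 2005 = 3187.9/1.255 = 2540.16.
Change = 2540.16/2213.59 − 1 = 0.1475.

14.75%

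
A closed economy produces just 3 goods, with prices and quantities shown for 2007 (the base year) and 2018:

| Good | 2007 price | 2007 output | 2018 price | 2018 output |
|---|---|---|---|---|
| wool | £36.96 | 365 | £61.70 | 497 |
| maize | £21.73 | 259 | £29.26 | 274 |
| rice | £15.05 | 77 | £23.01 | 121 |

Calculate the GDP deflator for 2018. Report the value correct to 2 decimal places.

Nominal GDP 2018 = 61.70·497 + 29.26·274 + 23.01·121 = 41466.35.
Real GDP 2018 (at 2007 prices) = 36.96·497 + 21.73·274 + 15.05·121 = 26144.19.
Deflator = Nominal/Real × 100 = 41466.35/26144.19 × 100 = 158.606.

158.61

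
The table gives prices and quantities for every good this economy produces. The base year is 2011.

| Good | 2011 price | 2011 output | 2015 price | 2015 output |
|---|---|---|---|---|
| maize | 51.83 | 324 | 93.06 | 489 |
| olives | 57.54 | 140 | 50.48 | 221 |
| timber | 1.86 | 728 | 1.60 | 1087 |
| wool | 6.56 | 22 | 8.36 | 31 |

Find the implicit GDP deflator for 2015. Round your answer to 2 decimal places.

145.61

Nominal GDP 2015 = 93.06·489 + 50.48·221 + 1.60·1087 + 8.36·31 = 58660.78.
Real GDP 2015 (at 2011 prices) = 51.83·489 + 57.54·221 + 1.86·1087 + 6.56·31 = 40286.39.
Deflator = Nominal/Real × 100 = 58660.78/40286.39 × 100 = 145.609.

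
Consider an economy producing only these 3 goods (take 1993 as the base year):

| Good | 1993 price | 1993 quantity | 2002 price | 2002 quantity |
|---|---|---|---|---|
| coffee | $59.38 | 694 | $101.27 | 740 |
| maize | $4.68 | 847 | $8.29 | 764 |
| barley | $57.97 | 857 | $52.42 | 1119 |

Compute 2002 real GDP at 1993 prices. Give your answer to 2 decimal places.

Real GDP 2002 = Σ (p_1993 × q_2002) = 59.38·740 + 4.68·764 + 57.97·1119 = 112385.15.

$112385.15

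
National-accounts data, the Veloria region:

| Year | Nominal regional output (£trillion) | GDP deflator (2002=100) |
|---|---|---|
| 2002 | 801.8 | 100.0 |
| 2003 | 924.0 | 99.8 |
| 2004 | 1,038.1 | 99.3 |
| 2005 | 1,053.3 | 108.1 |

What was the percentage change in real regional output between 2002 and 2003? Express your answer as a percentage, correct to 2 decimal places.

Real regional output 2002 = 801.8/1.000 = 801.80.
Real regional output 2003 = 924.0/0.998 = 925.85.
Change = 925.85/801.80 − 1 = 0.1547.

15.47%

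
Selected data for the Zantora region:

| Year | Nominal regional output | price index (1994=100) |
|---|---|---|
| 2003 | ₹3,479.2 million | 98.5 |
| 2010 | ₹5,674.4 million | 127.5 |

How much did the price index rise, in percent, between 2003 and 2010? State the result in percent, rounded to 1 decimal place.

Price-level change = 127.5 / 98.5 − 1 = 0.2944.

29.4%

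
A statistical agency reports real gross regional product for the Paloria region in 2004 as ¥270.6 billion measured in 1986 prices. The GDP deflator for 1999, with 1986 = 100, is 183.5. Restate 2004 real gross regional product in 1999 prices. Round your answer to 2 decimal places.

¥496.55 billion

Real gross regional product in 1999 prices = Real gross regional product in 1986 prices × (P_1999/P_1986) = 270.6 × 1.835 = 496.55.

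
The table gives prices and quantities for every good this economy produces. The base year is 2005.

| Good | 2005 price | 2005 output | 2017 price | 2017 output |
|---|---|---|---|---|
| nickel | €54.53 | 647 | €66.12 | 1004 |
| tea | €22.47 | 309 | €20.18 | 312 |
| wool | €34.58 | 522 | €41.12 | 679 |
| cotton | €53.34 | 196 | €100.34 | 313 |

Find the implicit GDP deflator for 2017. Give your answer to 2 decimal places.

129.50

Nominal GDP 2017 = 66.12·1004 + 20.18·312 + 41.12·679 + 100.34·313 = 132007.54.
Real GDP 2017 (at 2005 prices) = 54.53·1004 + 22.47·312 + 34.58·679 + 53.34·313 = 101934.00.
Deflator = Nominal/Real × 100 = 132007.54/101934.00 × 100 = 129.503.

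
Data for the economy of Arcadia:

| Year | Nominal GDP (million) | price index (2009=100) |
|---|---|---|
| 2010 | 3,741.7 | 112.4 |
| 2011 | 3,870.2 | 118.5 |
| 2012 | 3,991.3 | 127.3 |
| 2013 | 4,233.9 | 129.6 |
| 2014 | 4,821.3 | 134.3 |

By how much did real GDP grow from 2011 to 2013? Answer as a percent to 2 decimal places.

0.03%

Real GDP 2011 = 3870.2/1.185 = 3265.99.
Real GDP 2013 = 4233.9/1.296 = 3266.90.
Change = 3266.90/3265.99 − 1 = 0.0003.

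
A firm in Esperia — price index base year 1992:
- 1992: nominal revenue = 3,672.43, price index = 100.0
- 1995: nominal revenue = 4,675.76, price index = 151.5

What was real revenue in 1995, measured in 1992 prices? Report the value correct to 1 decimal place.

Real revenue = Nominal / (price index/100) = 4675.76 / 1.515 = 3086.31.

3,086.3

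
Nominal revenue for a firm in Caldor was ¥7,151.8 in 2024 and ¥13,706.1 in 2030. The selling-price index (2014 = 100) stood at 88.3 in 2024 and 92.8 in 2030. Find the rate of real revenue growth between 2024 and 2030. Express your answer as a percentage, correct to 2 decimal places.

Real revenue 2024 = 7151.8 / 0.883 = 8099.43.
Real revenue 2030 = 13706.1 / 0.928 = 14769.50.
Real growth = 14769.50 / 8099.43 − 1 = 0.8235.

82.35%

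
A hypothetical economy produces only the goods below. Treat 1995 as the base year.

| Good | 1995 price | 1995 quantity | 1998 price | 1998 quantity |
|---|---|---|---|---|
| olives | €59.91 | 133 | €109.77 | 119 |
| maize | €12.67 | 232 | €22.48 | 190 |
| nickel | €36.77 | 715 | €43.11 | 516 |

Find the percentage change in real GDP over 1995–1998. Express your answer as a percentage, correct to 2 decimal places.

Real GDP 1995 = Nominal GDP 1995 = 59.91·133 + 12.67·232 + 36.77·715 = 37198.02.
Real GDP 1998 (at 1995 prices) = 59.91·119 + 12.67·190 + 36.77·516 = 28509.91.
Real growth = 28509.91/37198.02 − 1 = -0.2336.

-23.36%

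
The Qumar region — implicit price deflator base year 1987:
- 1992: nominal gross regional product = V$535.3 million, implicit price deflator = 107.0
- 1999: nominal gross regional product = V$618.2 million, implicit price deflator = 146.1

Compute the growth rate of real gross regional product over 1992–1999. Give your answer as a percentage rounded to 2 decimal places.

Deflate each year: 1992 → 535.3/1.070 = 500.28; 1999 → 618.2/1.461 = 423.13.
So real gross regional product changed by 423.13/500.28 − 1 = -0.1542, i.e. -15.42%.

-15.42%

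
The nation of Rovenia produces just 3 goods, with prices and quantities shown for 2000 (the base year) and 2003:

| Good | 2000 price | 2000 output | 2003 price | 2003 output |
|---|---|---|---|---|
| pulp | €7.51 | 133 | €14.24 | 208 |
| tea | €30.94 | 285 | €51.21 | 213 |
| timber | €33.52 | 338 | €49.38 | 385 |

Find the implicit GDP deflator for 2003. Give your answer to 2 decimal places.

156.15

Nominal GDP 2003 = 14.24·208 + 51.21·213 + 49.38·385 = 32880.95.
Real GDP 2003 (at 2000 prices) = 7.51·208 + 30.94·213 + 33.52·385 = 21057.50.
Deflator = Nominal/Real × 100 = 32880.95/21057.50 × 100 = 156.148.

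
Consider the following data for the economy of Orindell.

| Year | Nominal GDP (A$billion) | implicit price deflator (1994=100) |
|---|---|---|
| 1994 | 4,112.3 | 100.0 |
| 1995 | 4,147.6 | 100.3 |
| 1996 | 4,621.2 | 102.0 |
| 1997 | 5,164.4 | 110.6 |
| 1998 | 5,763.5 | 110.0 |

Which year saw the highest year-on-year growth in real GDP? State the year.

1995: real = 4147.6/1.003 = 4135.19; growth vs 1994 (4112.30) = 0.56%.
1996: real = 4621.2/1.020 = 4530.59; growth vs 1995 (4135.19) = 9.56%.
1997: real = 5164.4/1.106 = 4669.44; growth vs 1996 (4530.59) = 3.06%.
1998: real = 5763.5/1.100 = 5239.55; growth vs 1997 (4669.44) = 12.21%.

1998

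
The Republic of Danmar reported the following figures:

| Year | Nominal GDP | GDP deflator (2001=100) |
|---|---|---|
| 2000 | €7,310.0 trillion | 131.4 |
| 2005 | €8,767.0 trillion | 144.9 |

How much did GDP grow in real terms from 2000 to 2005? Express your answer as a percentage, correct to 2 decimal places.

Real GDP 2000 = 7310.0 / 1.314 = 5563.17.
Real GDP 2005 = 8767.0 / 1.449 = 6050.38.
Real growth = 6050.38 / 5563.17 − 1 = 0.0876.

8.76%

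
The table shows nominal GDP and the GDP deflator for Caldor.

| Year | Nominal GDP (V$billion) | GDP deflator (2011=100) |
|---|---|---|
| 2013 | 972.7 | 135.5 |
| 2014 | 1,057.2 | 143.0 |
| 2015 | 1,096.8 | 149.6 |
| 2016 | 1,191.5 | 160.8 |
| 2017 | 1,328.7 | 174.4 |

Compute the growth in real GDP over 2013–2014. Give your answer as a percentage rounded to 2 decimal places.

2.99%

Real GDP 2013 = 972.7/1.355 = 717.86.
Real GDP 2014 = 1057.2/1.430 = 739.30.
Change = 739.30/717.86 − 1 = 0.0299.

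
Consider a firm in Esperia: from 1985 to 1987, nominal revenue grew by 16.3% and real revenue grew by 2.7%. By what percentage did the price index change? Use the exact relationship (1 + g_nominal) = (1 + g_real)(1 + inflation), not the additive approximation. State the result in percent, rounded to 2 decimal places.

(1 + g_nom) = (1 + g_real)(1 + π), so π = 1.1630 / 1.0270 − 1 = 0.13242.

13.24%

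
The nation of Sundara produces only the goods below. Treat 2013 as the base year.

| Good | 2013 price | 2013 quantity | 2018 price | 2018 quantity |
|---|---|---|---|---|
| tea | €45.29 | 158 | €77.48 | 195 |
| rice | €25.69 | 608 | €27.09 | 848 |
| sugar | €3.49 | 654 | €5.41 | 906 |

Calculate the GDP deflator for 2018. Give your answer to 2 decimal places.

127.25

Nominal GDP 2018 = 77.48·195 + 27.09·848 + 5.41·906 = 42982.38.
Real GDP 2018 (at 2013 prices) = 45.29·195 + 25.69·848 + 3.49·906 = 33778.61.
Deflator = Nominal/Real × 100 = 42982.38/33778.61 × 100 = 127.247.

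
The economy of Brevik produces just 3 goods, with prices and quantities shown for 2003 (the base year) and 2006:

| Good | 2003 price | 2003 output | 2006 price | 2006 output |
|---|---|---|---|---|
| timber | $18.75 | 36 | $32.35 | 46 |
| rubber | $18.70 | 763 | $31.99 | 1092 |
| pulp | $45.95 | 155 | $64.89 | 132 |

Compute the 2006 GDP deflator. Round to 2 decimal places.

Nominal GDP 2006 = 32.35·46 + 31.99·1092 + 64.89·132 = 44986.66.
Real GDP 2006 (at 2003 prices) = 18.75·46 + 18.70·1092 + 45.95·132 = 27348.30.
Deflator = Nominal/Real × 100 = 44986.66/27348.30 × 100 = 164.495.

164.50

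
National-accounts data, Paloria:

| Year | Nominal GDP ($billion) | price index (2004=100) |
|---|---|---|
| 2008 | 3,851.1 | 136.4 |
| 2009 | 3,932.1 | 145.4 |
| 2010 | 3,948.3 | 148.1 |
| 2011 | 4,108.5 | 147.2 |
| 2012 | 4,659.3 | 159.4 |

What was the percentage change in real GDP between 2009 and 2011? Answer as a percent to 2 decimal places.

3.21%

Real GDP 2009 = 3932.1/1.454 = 2704.33.
Real GDP 2011 = 4108.5/1.472 = 2791.10.
Change = 2791.10/2704.33 − 1 = 0.0321.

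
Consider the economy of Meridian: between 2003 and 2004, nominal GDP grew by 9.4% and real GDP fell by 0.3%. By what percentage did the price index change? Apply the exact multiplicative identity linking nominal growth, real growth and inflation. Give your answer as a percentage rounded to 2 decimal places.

(1 + g_nom) = (1 + g_real)(1 + π), so π = 1.0940 / 0.9970 − 1 = 0.09729.

9.73%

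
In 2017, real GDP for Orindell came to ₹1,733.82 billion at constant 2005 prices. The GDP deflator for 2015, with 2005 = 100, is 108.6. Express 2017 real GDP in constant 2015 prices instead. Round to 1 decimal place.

Real GDP in 2015 prices = Real GDP in 2005 prices × (P_2015/P_2005) = 1733.82 × 1.086 = 1882.93.

₹1,882.9 billion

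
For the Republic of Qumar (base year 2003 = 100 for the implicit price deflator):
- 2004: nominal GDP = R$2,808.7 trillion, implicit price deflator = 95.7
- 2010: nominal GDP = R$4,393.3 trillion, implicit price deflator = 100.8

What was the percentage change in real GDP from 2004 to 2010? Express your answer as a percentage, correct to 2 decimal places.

Real GDP 2004 = 2808.7 / 0.957 = 2934.90.
Real GDP 2010 = 4393.3 / 1.008 = 4358.43.
Real growth = 4358.43 / 2934.90 − 1 = 0.4850.

48.50%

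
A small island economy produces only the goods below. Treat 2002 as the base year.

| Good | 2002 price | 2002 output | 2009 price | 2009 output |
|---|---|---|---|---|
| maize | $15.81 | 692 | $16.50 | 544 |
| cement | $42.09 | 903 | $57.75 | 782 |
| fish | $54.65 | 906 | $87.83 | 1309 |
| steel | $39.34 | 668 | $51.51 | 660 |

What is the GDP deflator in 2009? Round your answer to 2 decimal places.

Nominal GDP 2009 = 16.50·544 + 57.75·782 + 87.83·1309 + 51.51·660 = 203102.57.
Real GDP 2009 (at 2002 prices) = 15.81·544 + 42.09·782 + 54.65·1309 + 39.34·660 = 139016.27.
Deflator = Nominal/Real × 100 = 203102.57/139016.27 × 100 = 146.100.

146.10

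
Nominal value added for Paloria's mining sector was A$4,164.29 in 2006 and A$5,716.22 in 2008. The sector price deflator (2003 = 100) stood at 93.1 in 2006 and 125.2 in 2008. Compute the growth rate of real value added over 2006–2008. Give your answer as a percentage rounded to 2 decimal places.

Real value added 2006 = 4164.29 / 0.931 = 4472.92.
Real value added 2008 = 5716.22 / 1.252 = 4565.67.
Real growth = 4565.67 / 4472.92 − 1 = 0.0207.

2.07%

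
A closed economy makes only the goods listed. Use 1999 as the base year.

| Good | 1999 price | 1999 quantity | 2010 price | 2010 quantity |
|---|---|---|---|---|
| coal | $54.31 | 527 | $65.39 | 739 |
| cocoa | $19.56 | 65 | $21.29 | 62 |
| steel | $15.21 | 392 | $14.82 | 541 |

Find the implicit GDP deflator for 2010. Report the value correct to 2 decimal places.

116.31

Nominal GDP 2010 = 65.39·739 + 21.29·62 + 14.82·541 = 57660.81.
Real GDP 2010 (at 1999 prices) = 54.31·739 + 19.56·62 + 15.21·541 = 49576.42.
Deflator = Nominal/Real × 100 = 57660.81/49576.42 × 100 = 116.307.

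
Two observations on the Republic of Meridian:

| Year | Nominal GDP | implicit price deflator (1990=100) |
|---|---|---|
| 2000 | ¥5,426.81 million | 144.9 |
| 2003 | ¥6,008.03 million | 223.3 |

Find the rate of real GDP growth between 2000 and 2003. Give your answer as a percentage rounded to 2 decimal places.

-28.16%

Real GDP 2000 = 5426.81 / 1.449 = 3745.21.
Real GDP 2003 = 6008.03 / 2.233 = 2690.56.
Real growth = 2690.56 / 3745.21 − 1 = -0.2816.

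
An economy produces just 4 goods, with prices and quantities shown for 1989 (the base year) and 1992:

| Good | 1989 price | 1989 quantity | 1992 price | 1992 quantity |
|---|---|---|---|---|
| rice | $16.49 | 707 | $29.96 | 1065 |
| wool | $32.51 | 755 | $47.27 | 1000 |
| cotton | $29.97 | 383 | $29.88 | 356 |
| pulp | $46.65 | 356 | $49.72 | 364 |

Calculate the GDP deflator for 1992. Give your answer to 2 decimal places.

Nominal GDP 1992 = 29.96·1065 + 47.27·1000 + 29.88·356 + 49.72·364 = 107912.76.
Real GDP 1992 (at 1989 prices) = 16.49·1065 + 32.51·1000 + 29.97·356 + 46.65·364 = 77721.77.
Deflator = Nominal/Real × 100 = 107912.76/77721.77 × 100 = 138.845.

138.84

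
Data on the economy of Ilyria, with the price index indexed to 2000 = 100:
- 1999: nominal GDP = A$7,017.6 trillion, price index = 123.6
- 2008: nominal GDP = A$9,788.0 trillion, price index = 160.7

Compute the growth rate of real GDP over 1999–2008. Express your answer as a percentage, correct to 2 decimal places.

Deflate each year: 1999 → 7017.6/1.236 = 5677.67; 2008 → 9788.0/1.607 = 6090.85.
So real GDP changed by 6090.85/5677.67 − 1 = 0.0728, i.e. 7.28%.

7.28%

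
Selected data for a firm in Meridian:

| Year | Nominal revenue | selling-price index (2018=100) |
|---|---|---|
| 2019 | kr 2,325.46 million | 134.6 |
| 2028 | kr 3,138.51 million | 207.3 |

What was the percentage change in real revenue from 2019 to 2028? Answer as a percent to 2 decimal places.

-12.37%

Deflate each year: 2019 → 2325.46/1.346 = 1727.68; 2028 → 3138.51/2.073 = 1513.99.
So real revenue changed by 1513.99/1727.68 − 1 = -0.1237, i.e. -12.37%.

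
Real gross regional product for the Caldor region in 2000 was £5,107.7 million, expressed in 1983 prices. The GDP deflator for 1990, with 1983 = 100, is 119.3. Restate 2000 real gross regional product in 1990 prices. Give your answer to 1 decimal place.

£6,093.5 million

Real gross regional product in 1990 prices = Real gross regional product in 1983 prices × (P_1990/P_1983) = 5107.7 × 1.193 = 6093.49.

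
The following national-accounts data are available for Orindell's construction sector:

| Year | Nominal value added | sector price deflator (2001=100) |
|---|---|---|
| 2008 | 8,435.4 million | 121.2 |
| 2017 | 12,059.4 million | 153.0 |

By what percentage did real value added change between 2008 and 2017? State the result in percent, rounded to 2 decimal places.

Real value added 2008 = 8435.4 / 1.212 = 6959.90.
Real value added 2017 = 12059.4 / 1.530 = 7881.96.
Real growth = 7881.96 / 6959.90 − 1 = 0.1325.

13.25%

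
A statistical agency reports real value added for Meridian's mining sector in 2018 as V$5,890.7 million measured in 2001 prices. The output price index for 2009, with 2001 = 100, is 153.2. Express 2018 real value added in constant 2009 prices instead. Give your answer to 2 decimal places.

Real value added in 2009 prices = Real value added in 2001 prices × (P_2009/P_2001) = 5890.7 × 1.532 = 9024.55.

V$9,024.55 million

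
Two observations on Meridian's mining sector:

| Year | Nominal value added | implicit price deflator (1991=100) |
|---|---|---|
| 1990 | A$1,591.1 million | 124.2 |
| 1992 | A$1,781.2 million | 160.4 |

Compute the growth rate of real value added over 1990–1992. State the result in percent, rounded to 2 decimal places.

-13.32%

Real value added 1990 = 1591.1 / 1.242 = 1281.08.
Real value added 1992 = 1781.2 / 1.604 = 1110.47.
Real growth = 1110.47 / 1281.08 − 1 = -0.1332.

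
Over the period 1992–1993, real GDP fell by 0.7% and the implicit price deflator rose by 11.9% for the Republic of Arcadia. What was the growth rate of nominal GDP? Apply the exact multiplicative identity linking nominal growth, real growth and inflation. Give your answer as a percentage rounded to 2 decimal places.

(1 + g_nom) = (1 + g_real)(1 + π) = 0.9930 × 1.1190 = 1.11117.

11.12%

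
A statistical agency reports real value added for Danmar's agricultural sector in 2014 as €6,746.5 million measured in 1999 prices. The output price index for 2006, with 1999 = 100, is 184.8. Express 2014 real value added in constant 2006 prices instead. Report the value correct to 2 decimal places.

€12,467.53 million

Real value added in 2006 prices = Real value added in 1999 prices × (P_2006/P_1999) = 6746.5 × 1.848 = 12467.53.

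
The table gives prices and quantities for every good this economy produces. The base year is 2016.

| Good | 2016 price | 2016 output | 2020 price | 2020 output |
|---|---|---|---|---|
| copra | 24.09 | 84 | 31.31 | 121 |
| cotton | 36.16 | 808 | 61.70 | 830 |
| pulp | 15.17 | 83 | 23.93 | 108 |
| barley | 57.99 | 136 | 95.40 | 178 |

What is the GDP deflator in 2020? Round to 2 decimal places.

166.11

Nominal GDP 2020 = 31.31·121 + 61.70·830 + 23.93·108 + 95.40·178 = 74565.15.
Real GDP 2020 (at 2016 prices) = 24.09·121 + 36.16·830 + 15.17·108 + 57.99·178 = 44888.27.
Deflator = Nominal/Real × 100 = 74565.15/44888.27 × 100 = 166.113.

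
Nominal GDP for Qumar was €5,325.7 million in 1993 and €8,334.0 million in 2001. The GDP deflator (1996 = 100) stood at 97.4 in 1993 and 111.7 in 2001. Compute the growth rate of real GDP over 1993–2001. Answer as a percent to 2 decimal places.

Real GDP 1993 = 5325.7 / 0.974 = 5467.86.
Real GDP 2001 = 8334.0 / 1.117 = 7461.06.
Real growth = 7461.06 / 5467.86 − 1 = 0.3645.

36.45%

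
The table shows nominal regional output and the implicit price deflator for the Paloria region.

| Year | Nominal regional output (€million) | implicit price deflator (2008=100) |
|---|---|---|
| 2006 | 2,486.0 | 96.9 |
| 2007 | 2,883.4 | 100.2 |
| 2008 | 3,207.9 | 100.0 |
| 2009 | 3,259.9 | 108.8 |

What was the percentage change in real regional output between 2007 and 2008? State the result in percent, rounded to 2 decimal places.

Real regional output 2007 = 2883.4/1.002 = 2877.64.
Real regional output 2008 = 3207.9/1.000 = 3207.90.
Change = 3207.90/2877.64 − 1 = 0.1148.

11.48%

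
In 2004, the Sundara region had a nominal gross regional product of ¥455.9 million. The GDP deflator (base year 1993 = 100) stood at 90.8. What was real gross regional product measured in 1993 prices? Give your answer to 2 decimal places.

Real gross regional product = Nominal / (GDP deflator/100) = 455.9 / 0.908 = 502.09.

¥502.09 million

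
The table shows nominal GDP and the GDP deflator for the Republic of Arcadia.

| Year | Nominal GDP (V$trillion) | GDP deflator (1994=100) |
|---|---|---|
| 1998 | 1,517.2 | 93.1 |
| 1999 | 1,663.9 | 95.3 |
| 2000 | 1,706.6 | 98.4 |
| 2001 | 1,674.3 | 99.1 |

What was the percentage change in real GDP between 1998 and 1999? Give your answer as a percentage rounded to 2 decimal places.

Real GDP 1998 = 1517.2/0.931 = 1629.65.
Real GDP 1999 = 1663.9/0.953 = 1745.96.
Change = 1745.96/1629.65 − 1 = 0.0714.

7.14%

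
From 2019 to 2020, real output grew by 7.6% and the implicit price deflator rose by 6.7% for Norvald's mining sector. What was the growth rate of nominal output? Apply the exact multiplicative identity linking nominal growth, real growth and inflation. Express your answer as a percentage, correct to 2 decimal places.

14.81%

(1 + g_nom) = (1 + g_real)(1 + π) = 1.0760 × 1.0670 = 1.14809.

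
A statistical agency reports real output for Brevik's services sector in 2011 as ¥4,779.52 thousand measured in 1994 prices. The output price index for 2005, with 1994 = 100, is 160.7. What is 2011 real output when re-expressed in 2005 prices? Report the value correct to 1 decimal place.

Real output in 2005 prices = Real output in 1994 prices × (P_2005/P_1994) = 4779.52 × 1.607 = 7680.69.

¥7,680.7 thousand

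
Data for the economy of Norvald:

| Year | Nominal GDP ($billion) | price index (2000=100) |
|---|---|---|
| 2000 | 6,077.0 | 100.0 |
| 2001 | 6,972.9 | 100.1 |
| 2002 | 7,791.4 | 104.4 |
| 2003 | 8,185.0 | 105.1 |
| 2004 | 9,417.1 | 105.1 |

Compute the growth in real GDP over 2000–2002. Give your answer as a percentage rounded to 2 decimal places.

22.81%

Real GDP 2000 = 6077.0/1.000 = 6077.00.
Real GDP 2002 = 7791.4/1.044 = 7463.03.
Change = 7463.03/6077.00 − 1 = 0.2281.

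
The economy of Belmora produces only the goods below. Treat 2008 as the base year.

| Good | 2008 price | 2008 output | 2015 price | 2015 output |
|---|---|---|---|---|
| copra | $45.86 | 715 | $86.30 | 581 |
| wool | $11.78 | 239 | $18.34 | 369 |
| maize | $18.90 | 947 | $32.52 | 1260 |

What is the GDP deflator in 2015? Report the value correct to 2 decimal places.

Nominal GDP 2015 = 86.30·581 + 18.34·369 + 32.52·1260 = 97882.96.
Real GDP 2015 (at 2008 prices) = 45.86·581 + 11.78·369 + 18.90·1260 = 54805.48.
Deflator = Nominal/Real × 100 = 97882.96/54805.48 × 100 = 178.601.

178.60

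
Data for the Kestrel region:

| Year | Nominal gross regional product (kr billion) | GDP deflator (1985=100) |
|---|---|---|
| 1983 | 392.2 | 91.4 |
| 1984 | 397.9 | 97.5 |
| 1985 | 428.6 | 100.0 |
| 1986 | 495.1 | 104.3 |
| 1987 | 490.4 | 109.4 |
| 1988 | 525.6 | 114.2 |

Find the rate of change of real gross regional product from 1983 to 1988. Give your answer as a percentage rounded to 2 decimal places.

7.26%

Real gross regional product 1983 = 392.2/0.914 = 429.10.
Real gross regional product 1988 = 525.6/1.142 = 460.25.
Change = 460.25/429.10 − 1 = 0.0726.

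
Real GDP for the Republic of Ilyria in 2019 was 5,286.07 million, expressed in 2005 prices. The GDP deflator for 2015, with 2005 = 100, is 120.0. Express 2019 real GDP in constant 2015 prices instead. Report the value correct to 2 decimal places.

Real GDP in 2015 prices = Real GDP in 2005 prices × (P_2015/P_2005) = 5286.07 × 1.200 = 6343.28.

6,343.28 million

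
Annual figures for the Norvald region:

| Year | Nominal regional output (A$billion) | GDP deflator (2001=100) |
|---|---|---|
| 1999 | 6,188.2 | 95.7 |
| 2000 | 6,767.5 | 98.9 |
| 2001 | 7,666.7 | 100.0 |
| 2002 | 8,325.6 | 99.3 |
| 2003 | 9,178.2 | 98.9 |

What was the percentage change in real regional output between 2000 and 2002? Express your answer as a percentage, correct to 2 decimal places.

22.53%

Real regional output 2000 = 6767.5/0.989 = 6842.77.
Real regional output 2002 = 8325.6/0.993 = 8384.29.
Change = 8384.29/6842.77 − 1 = 0.2253.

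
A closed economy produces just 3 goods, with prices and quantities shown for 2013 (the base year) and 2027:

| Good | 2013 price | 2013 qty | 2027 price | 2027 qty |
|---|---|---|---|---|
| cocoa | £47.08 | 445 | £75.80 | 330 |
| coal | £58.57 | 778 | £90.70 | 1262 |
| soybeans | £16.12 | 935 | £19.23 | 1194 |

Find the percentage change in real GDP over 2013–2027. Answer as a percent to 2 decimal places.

Real GDP 2013 = Nominal GDP 2013 = 47.08·445 + 58.57·778 + 16.12·935 = 81590.26.
Real GDP 2027 (at 2013 prices) = 47.08·330 + 58.57·1262 + 16.12·1194 = 108699.02.
Real growth = 108699.02/81590.26 − 1 = 0.3323.

33.23%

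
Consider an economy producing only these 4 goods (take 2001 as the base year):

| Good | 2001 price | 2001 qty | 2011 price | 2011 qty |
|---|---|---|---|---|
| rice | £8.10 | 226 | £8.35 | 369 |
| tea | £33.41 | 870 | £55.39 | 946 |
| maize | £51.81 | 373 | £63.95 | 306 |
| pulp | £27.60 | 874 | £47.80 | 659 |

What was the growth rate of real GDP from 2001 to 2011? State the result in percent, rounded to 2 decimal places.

-7.68%

Real GDP 2001 = Nominal GDP 2001 = 8.10·226 + 33.41·870 + 51.81·373 + 27.60·874 = 74344.83.
Real GDP 2011 (at 2001 prices) = 8.10·369 + 33.41·946 + 51.81·306 + 27.60·659 = 68637.02.
Real growth = 68637.02/74344.83 − 1 = -0.0768.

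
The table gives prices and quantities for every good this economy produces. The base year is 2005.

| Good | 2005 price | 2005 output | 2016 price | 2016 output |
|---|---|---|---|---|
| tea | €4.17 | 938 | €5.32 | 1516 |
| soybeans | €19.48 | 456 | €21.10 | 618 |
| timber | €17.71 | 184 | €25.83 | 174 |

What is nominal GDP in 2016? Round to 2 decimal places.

Nominal GDP 2016 = Σ (p_2016 × q_2016) = 5.32·1516 + 21.10·618 + 25.83·174 = 25599.34.

€25599.34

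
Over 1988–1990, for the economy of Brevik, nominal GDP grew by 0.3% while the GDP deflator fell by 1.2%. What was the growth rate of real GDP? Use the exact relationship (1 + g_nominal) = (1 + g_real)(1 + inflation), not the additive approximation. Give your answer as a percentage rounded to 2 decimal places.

(1 + g_nom) = (1 + g_real)(1 + π), so g_real = 1.0030 / 0.9880 − 1 = 0.01518.

1.52%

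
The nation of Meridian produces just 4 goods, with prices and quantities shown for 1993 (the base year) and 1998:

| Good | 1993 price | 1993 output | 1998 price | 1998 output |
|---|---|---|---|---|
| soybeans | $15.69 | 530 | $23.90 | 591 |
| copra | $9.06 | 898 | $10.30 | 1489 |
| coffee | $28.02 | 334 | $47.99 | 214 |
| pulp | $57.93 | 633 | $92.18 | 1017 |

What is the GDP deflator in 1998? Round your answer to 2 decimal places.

152.24

Nominal GDP 1998 = 23.90·591 + 10.30·1489 + 47.99·214 + 92.18·1017 = 133478.52.
Real GDP 1998 (at 1993 prices) = 15.69·591 + 9.06·1489 + 28.02·214 + 57.93·1017 = 87674.22.
Deflator = Nominal/Real × 100 = 133478.52/87674.22 × 100 = 152.244.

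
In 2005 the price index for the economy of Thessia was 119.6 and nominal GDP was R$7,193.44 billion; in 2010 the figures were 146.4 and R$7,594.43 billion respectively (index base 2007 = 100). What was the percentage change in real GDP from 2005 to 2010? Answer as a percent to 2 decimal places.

-13.75%

Deflate each year: 2005 → 7193.44/1.196 = 6014.58; 2010 → 7594.43/1.464 = 5187.45.
So real GDP changed by 5187.45/6014.58 − 1 = -0.1375, i.e. -13.75%.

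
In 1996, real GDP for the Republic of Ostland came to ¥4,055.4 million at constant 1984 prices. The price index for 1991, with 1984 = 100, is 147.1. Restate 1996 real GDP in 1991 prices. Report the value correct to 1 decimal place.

Real GDP in 1991 prices = Real GDP in 1984 prices × (P_1991/P_1984) = 4055.4 × 1.471 = 5965.49.

¥5,965.5 million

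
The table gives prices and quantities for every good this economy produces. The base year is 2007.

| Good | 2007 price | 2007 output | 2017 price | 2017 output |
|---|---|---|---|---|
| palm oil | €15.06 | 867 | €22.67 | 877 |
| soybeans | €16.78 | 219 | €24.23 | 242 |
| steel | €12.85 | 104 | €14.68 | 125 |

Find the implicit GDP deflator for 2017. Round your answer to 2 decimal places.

146.12

Nominal GDP 2017 = 22.67·877 + 24.23·242 + 14.68·125 = 27580.25.
Real GDP 2017 (at 2007 prices) = 15.06·877 + 16.78·242 + 12.85·125 = 18874.63.
Deflator = Nominal/Real × 100 = 27580.25/18874.63 × 100 = 146.123.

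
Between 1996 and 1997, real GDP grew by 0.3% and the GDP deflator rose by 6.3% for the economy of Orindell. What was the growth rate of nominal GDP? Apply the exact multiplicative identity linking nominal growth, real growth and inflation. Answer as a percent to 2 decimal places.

6.62%

(1 + g_nom) = (1 + g_real)(1 + π) = 1.0030 × 1.0630 = 1.06619.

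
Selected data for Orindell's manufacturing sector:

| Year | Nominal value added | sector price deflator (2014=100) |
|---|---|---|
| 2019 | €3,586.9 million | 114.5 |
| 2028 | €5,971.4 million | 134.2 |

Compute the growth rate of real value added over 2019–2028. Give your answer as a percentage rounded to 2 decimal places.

Deflate each year: 2019 → 3586.9/1.145 = 3132.66; 2028 → 5971.4/1.342 = 4449.63.
So real value added changed by 4449.63/3132.66 − 1 = 0.4204, i.e. 42.04%.

42.04%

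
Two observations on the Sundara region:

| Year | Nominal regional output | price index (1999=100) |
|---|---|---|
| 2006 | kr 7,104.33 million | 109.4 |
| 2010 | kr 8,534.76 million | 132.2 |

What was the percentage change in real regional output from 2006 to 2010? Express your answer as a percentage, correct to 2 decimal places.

-0.58%

Deflate each year: 2006 → 7104.33/1.094 = 6493.90; 2010 → 8534.76/1.322 = 6455.95.
So real regional output changed by 6455.95/6493.90 − 1 = -0.0058, i.e. -0.58%.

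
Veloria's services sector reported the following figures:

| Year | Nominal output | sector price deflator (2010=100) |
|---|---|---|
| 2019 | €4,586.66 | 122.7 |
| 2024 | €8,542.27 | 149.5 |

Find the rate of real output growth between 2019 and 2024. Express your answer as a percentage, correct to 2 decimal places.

52.86%

Deflate each year: 2019 → 4586.66/1.227 = 3738.11; 2024 → 8542.27/1.495 = 5713.89.
So real output changed by 5713.89/3738.11 − 1 = 0.5286, i.e. 52.86%.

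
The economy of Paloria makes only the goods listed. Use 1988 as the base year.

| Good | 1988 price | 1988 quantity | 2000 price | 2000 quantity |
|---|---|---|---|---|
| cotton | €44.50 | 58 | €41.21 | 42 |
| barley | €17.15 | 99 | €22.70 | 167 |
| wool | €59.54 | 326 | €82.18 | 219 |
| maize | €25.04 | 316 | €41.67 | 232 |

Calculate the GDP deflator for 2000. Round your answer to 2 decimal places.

Nominal GDP 2000 = 41.21·42 + 22.70·167 + 82.18·219 + 41.67·232 = 33186.58.
Real GDP 2000 (at 1988 prices) = 44.50·42 + 17.15·167 + 59.54·219 + 25.04·232 = 23581.59.
Deflator = Nominal/Real × 100 = 33186.58/23581.59 × 100 = 140.731.

140.73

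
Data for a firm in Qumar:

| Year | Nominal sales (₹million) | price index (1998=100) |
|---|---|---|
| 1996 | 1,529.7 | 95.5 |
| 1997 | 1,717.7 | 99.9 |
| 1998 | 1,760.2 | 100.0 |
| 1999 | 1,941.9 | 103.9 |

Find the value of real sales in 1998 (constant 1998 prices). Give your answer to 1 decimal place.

₹1,760.2 million

Real sales 1998 = 1760.2 / 1.000 = 1760.20.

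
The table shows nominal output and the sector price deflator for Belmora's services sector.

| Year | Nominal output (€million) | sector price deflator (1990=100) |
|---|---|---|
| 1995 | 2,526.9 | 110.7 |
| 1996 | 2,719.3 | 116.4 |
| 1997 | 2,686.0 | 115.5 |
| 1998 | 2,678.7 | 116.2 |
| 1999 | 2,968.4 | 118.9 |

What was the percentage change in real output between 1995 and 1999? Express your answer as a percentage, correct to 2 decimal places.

9.37%

Real output 1995 = 2526.9/1.107 = 2282.66.
Real output 1999 = 2968.4/1.189 = 2496.55.
Change = 2496.55/2282.66 − 1 = 0.0937.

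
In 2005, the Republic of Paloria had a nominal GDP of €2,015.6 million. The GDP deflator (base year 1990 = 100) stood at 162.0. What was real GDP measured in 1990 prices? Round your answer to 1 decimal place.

Real GDP = Nominal / (GDP deflator/100) = 2015.6 / 1.620 = 1244.20.

€1,244.2 million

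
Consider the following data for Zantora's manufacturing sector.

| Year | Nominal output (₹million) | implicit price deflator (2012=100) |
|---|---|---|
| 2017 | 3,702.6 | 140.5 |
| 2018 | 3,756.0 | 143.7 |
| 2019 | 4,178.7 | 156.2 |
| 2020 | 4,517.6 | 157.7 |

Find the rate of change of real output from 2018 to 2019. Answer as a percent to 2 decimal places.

2.35%

Real output 2018 = 3756.0/1.437 = 2613.78.
Real output 2019 = 4178.7/1.562 = 2675.22.
Change = 2675.22/2613.78 − 1 = 0.0235.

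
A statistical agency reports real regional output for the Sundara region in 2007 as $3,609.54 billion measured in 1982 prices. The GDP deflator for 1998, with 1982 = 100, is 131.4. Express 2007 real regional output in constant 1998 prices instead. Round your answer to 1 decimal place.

Real regional output in 1998 prices = Real regional output in 1982 prices × (P_1998/P_1982) = 3609.54 × 1.314 = 4742.94.

$4,742.9 billion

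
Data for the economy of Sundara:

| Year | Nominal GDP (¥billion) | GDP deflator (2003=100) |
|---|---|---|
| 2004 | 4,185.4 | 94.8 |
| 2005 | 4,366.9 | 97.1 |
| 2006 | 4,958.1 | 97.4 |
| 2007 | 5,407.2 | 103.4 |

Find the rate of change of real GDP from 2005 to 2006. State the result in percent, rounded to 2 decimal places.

13.19%

Real GDP 2005 = 4366.9/0.971 = 4497.32.
Real GDP 2006 = 4958.1/0.974 = 5090.45.
Change = 5090.45/4497.32 − 1 = 0.1319.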